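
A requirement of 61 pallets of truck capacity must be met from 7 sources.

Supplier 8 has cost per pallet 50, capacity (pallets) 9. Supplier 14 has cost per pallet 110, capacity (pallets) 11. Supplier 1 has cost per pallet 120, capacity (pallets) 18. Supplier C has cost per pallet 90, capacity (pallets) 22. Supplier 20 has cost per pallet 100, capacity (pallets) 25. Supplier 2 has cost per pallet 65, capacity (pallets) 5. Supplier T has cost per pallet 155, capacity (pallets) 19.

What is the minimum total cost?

5255

Cheapest first:
Take 9 from Supplier 8 at 50 — need 52 more.
Supplier 2 (65): use full 5 — 47 pallets to go.
Take 22 from Supplier C at 90 — need 25 more.
Supplier 20 (100): use full 25 — 0 pallets to go.
Supplier 14, Supplier 1, Supplier T: unused.
Cost = 9×50 + 5×65 + 22×90 + 25×100 = 5255.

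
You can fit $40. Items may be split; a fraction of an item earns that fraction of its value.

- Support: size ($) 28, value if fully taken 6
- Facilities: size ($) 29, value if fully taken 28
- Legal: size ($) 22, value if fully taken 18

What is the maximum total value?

37

Rank by value-to-size ratio: Facilities 28/29≈0.966, Legal 18/22≈0.818, Support 6/28≈0.214.
All 29 $ of Facilities fit (value 28) → 11 remain.
Only 11 $ remain; take 11/22 of Legal for value 18×11/22 = 9.
Total value = 37.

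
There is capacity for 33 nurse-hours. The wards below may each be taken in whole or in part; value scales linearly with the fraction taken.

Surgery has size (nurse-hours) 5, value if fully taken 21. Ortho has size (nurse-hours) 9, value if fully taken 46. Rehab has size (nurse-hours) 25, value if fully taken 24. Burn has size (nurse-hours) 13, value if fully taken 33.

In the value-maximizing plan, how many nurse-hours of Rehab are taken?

Best value per unit of size first: Ortho 46/9≈5.11, Surgery 21/5≈4.2, Burn 33/13≈2.54, Rehab 24/25≈0.96.
All 9 nurse-hours of Ortho fit (value 46) — 24 remain.
All 5 nurse-hours of Surgery fit (value 21) — 19 remain.
Burn: take in full, 13 nurse-hours for value 33 — 6 left.
Fill the last 6 nurse-hours with part of Rehab: 6/25 of it earns 5.76.

6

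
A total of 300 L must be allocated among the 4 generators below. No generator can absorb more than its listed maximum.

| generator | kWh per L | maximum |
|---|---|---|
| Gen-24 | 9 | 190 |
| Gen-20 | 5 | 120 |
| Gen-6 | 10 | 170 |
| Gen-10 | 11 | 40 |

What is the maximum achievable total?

2950

Rank by kWh per L: Gen-10 11 > Gen-6 10 > Gen-24 9 > Gen-20 5.
Give Gen-10 40 to hit its cap of 40 ; 260 left.
Give Gen-6 170 to hit its cap of 170 ; 90 left.
Gen-24 has room for 190 but only 90 remain, so it gets 90.
Total = 9×90 + 10×170 + 11×40 = 2950.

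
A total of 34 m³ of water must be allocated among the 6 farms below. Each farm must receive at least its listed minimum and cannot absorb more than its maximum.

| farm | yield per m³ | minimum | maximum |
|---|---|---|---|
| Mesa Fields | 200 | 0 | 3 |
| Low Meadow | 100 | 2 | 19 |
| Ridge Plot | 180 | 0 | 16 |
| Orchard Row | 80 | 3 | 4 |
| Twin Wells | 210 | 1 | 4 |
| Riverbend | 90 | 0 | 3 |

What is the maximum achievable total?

Meeting every minimum uses 0+2+0+3+1+0 = 6 m³, leaving 28.
Order the farms by yield per m³: Twin Wells 210 > Mesa Fields 200 > Ridge Plot 180 > Low Meadow 100 > Riverbend 90 > Orchard Row 80.
Twin Wells takes 3 more to reach its cap of 4 ; 25 left.
Mesa Fields: +3 to 3 (cap) ; 22 left.
Give Ridge Plot 16 more to hit its cap of 16 ; 6 left.
Low Meadow has room for 17 more but only 6 remain, so it gets 8.
Total = 200×3 + 100×8 + 180×16 + 80×3 + 210×4 = 5360.

5360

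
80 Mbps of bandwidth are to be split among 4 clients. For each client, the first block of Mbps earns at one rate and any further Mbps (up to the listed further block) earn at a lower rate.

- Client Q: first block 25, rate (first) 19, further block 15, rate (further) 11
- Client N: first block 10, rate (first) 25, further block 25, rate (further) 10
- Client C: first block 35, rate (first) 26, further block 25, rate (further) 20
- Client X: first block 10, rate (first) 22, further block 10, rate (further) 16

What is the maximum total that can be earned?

1880

Rank every tier by rate: Client C/tier1 26 > Client N/tier1 25 > Client X/tier1 22 > Client C/tier2 20 > Client Q/tier1 19 > Client X/tier2 16 > Client Q/tier2 11 > Client N/tier2 10.
Client C tier1 at 26: fill all 35 → 45 left.
Client N tier1 at 25: fill all 10 → 35 left.
Fill Client X tier1 block (10 at 22) → 25 left.
Client C tier2 at 20: fill all 25 → 0 left.
Total = 26×35 + 25×10 + 22×10 + 20×25 = 1880.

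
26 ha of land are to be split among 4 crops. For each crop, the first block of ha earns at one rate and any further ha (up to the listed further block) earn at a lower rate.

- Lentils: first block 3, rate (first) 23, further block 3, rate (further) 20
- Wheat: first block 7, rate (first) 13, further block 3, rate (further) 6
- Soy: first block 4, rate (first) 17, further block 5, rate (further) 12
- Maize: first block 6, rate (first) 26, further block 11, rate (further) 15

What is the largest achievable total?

503

Treat each block as its own option and order by rate: Maize/T1 26 > Lentils/T1 23 > Lentils/T2 20 > Soy/T1 17 > Maize/T2 15 > Wheat/T1 13 > Soy/T2 12 > Wheat/T2 6.
Maize/T1 (26): +6 — 20 left.
Lentils/T1 (23): +3 — 17 left.
Lentils/T2 (20): +3 — 14 left.
Fill Soy T1 block (4 at 17) — 10 left.
Maize T2 at 15: only 10 left, fill 10.
Total = 26×6 + 23×3 + 20×3 + 17×4 + 15×10 = 503.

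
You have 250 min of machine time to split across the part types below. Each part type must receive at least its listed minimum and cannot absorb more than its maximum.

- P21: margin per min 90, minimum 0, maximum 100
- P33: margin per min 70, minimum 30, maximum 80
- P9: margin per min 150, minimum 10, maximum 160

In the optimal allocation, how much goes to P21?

60

Meeting every minimum uses 0+30+10 = 40 min, leaving 210.
Rank by margin per min: P9 150 > P21 90 > P33 70.
P9 takes 150 more to reach its cap of 160 → 60 left.
P21 has room for 100 more but only 60 remain, so it gets 60.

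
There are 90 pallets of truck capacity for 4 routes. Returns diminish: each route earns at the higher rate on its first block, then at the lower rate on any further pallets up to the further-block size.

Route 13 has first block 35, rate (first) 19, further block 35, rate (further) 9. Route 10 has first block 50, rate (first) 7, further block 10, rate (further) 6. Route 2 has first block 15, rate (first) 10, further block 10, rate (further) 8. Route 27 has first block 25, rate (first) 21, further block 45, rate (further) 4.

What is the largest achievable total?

Order all 8 blocks by rate: Route 27/tier1 21 > Route 13/tier1 19 > Route 2/tier1 10 > Route 13/tier2 9 > Route 2/tier2 8 > Route 10/tier1 7 > Route 10/tier2 6 > Route 27/tier2 4.
Fill Route 27 tier1 block (25 at 21) ; 65 left.
Fill Route 13 tier1 block (35 at 19) ; 30 left.
Route 2/tier1 (10): +15 ; 15 left.
Route 13 tier2 at 9: only 15 left, fill 15.
Total = 21×25 + 19×35 + 10×15 + 9×15 = 1475.

1475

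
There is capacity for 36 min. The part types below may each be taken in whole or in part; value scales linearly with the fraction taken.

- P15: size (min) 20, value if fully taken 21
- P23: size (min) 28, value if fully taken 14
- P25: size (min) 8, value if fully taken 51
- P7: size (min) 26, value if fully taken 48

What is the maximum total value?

Sort by value density: P25 51/8≈6.38, P7 48/26≈1.85, P15 21/20≈1.05, P23 14/28≈0.5.
All 8 min of P25 fit (value 51) — 28 remain.
All 26 min of P7 fit (value 48) — 2 remain.
Fill the last 2 min with part of P15: 2/20 of it earns 2.1.
Total value = 101.1.

101.1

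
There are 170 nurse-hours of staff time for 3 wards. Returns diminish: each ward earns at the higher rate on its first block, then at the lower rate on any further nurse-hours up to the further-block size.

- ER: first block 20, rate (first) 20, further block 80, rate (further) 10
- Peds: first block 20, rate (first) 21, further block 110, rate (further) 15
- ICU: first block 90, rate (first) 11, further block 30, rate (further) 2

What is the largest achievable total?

Treat each block as its own option and order by rate: Peds/T1 21 > ER/T1 20 > Peds/T2 15 > ICU/T1 11 > ER/T2 10 > ICU/T2 2.
Peds/T1 (21): +20 ; 150 left.
Fill ER T1 block (20 at 20) ; 130 left.
Fill Peds T2 block (110 at 15) ; 20 left.
20 remain; put them into ICU T1 at 11.
Total = 21×20 + 20×20 + 15×110 + 11×20 = 2690.

2690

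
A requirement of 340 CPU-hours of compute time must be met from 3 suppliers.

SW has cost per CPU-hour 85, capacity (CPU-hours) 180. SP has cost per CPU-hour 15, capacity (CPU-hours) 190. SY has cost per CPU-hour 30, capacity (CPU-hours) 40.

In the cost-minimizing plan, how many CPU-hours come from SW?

110

Cheapest first:
SP at 15: take all 190 CPU-hours → 150 still needed.
SY (30): use full 40 → 110 CPU-hours to go.
SW (85): take the remaining 110 → done.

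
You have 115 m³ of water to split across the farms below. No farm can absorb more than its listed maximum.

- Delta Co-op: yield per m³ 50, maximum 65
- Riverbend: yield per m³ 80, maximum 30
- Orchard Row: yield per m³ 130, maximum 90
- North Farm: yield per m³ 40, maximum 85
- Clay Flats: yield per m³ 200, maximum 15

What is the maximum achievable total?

Rank by yield per m³: Clay Flats 200 > Orchard Row 130 > Riverbend 80 > Delta Co-op 50 > North Farm 40.
Clay Flats takes 15 to reach its cap of 15 ; 100 left.
Orchard Row takes 90 to reach its cap of 90 ; 10 left.
Riverbend has room for 30 but only 10 remain, so it gets 10.
Total = 80×10 + 130×90 + 200×15 = 15500.

15500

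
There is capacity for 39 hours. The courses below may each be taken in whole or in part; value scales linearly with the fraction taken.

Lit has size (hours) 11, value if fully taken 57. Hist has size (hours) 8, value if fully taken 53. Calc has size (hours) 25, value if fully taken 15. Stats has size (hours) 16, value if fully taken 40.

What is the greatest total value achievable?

152.4

Sort by value density: Hist 53/8≈6.62, Lit 57/11≈5.18, Stats 40/16≈2.5, Calc 15/25≈0.6.
All 8 hours of Hist fit (value 53) ; 31 remain.
All 11 hours of Lit fit (value 57) ; 20 remain.
Stats: take in full, 16 hours for value 40 ; 4 left.
4 hours left: a 4/25 share of Calc gives 15×4/25 = 2.4.
Total value = 152.4.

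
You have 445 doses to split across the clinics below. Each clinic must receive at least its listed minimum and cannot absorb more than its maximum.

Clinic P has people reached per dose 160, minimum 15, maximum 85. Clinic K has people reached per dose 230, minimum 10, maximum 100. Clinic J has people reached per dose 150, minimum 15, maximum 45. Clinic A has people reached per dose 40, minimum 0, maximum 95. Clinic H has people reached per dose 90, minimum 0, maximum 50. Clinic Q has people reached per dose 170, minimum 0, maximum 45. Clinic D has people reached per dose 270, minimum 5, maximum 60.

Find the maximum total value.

Meeting every minimum uses 15+10+15+0+0+0+5 = 45 doses, leaving 400.
Order the clinics by people reached per dose: Clinic D 270 > Clinic K 230 > Clinic Q 170 > Clinic P 160 > Clinic J 150 > Clinic H 90 > Clinic A 40.
Clinic D: +55 to 60 (cap) ; 345 left.
Give Clinic K 90 more to hit its cap of 100 ; 255 left.
Give Clinic Q 45 more to hit its cap of 45 ; 210 left.
Give Clinic P 70 more to hit its cap of 85 ; 140 left.
Clinic J: +30 to 45 (cap) ; 110 left.
Clinic H: +50 to 50 (cap) ; 60 left.
Clinic A: +60 (room for 95) → 60. Pool exhausted.
Total = 160×85 + 230×100 + 150×45 + 40×60 + 90×50 + 170×45 + 270×60 = 74100.

74100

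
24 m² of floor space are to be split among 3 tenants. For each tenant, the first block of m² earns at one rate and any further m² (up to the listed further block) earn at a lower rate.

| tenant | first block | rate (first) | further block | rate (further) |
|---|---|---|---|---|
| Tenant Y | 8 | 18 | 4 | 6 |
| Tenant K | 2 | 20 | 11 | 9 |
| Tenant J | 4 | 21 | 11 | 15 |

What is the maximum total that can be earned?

Rank every tier by rate: Tenant J/first 21 > Tenant K/first 20 > Tenant Y/first 18 > Tenant J/second 15 > Tenant K/second 9 > Tenant Y/second 6.
Tenant J first at 21: fill all 4 ; 20 left.
Tenant K/first (20): +2 ; 18 left.
Tenant Y first at 18: fill all 8 ; 10 left.
Tenant J/second: +10 of 11 at 15; pool empty.
Total = 21×4 + 20×2 + 18×8 + 15×10 = 418.

418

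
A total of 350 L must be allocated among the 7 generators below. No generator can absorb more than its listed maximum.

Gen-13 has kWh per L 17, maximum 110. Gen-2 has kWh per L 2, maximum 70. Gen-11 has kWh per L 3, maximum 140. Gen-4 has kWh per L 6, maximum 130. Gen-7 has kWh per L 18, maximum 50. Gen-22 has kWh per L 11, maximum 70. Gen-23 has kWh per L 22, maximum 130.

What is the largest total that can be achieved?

6290

Rank by kWh per L: Gen-23 22 > Gen-7 18 > Gen-13 17 > Gen-22 11 > Gen-4 6 > Gen-11 3 > Gen-2 2.
Gen-23 takes 130 to reach its cap of 130 ; 220 left.
Give Gen-7 50 to hit its cap of 50 ; 170 left.
Gen-13: +110 to 110 (cap) ; 60 left.
Only 60 left; Gen-22 takes them to reach 60.
Total = 17×110 + 18×50 + 11×60 + 22×130 = 6290.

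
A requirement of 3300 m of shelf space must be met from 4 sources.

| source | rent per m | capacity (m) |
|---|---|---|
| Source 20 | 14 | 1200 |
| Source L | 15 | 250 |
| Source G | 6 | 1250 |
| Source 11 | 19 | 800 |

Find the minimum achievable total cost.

39450

Cheapest first:
Source G at 6: take all 1250 m ; 2050 still needed.
Take 1200 from Source 20 at 14 ; need 850 more.
Source L at 15: take all 250 m ; 600 still needed.
Source 11 (19): take the remaining 600 ; done.
Cost = 1250×6 + 1200×14 + 250×15 + 600×19 = 39450.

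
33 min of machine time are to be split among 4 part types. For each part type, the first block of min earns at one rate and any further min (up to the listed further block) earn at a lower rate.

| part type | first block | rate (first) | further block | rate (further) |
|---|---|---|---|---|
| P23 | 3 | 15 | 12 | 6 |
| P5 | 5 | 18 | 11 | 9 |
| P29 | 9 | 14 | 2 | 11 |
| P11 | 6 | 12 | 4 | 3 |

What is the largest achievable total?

Order all 8 blocks by rate: P5/tier1 18 > P23/tier1 15 > P29/tier1 14 > P11/tier1 12 > P29/tier2 11 > P5/tier2 9 > P23/tier2 6 > P11/tier2 3.
Fill P5 tier1 block (5 at 18) → 28 left.
Fill P23 tier1 block (3 at 15) → 25 left.
P29/tier1 (14): +9 → 16 left.
P11/tier1 (12): +6 → 10 left.
P29/tier2 (11): +2 → 8 left.
P5 tier2 at 9: only 8 left, fill 8.
Total = 18×5 + 15×3 + 14×9 + 12×6 + 11×2 + 9×8 = 427.

427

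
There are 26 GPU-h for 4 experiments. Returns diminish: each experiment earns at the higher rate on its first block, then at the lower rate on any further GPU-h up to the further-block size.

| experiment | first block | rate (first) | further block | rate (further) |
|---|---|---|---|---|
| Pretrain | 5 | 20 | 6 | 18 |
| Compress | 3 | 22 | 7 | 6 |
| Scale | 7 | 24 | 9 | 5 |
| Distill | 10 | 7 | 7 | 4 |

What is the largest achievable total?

477

Rank every tier by rate: Scale/tier1 24 > Compress/tier1 22 > Pretrain/tier1 20 > Pretrain/tier2 18 > Distill/tier1 7 > Compress/tier2 6 > Scale/tier2 5 > Distill/tier2 4.
Scale/tier1 (24): +7 ; 19 left.
Fill Compress tier1 block (3 at 22) ; 16 left.
Pretrain tier1 at 20: fill all 5 ; 11 left.
Fill Pretrain tier2 block (6 at 18) ; 5 left.
Distill tier1 at 7: only 5 left, fill 5.
Total = 24×7 + 22×3 + 20×5 + 18×6 + 7×5 = 477.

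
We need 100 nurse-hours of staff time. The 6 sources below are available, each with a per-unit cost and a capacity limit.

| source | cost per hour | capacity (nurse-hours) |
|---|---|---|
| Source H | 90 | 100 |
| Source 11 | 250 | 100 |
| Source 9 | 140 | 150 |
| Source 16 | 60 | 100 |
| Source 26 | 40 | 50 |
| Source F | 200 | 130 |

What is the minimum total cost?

5000

Use sources in increasing cost order.
Source 26 at 40: take all 50 nurse-hours → 50 still needed.
Source 16 (60): take the remaining 50 → done.
Source H, Source 9, Source F, Source 11: unused.
Cost = 50×40 + 50×60 = 5000.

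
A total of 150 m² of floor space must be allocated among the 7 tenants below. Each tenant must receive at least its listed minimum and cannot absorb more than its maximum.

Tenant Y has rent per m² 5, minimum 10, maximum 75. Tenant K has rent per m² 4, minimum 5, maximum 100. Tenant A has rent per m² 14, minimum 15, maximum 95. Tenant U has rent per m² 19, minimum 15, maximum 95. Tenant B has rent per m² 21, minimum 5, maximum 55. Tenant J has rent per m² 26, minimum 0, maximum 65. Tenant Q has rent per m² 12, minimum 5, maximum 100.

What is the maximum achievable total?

3050

Meeting every minimum uses 10+5+15+15+5+0+5 = 55 m², leaving 95.
Rank by rent per m²: Tenant J 26 > Tenant B 21 > Tenant U 19 > Tenant A 14 > Tenant Q 12 > Tenant Y 5 > Tenant K 4.
Give Tenant J 65 more to hit its cap of 65 → 30 left.
Tenant B has room for 50 more but only 30 remain, so it gets 35.
Total = 5×10 + 4×5 + 14×15 + 19×15 + 21×35 + 26×65 + 12×5 = 3050.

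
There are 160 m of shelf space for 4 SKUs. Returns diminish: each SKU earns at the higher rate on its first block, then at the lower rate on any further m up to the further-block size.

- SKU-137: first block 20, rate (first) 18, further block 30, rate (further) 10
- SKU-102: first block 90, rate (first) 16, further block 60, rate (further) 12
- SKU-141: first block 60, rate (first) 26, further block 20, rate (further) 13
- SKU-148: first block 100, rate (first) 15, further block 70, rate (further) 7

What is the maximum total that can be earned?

Rank every tier by rate: SKU-141/T1 26 > SKU-137/T1 18 > SKU-102/T1 16 > SKU-148/T1 15 > SKU-141/T2 13 > SKU-102/T2 12 > SKU-137/T2 10 > SKU-148/T2 7.
SKU-141 T1 at 26: fill all 60 ; 100 left.
Fill SKU-137 T1 block (20 at 18) ; 80 left.
SKU-102/T1: +80 of 90 at 16; pool empty.
Total = 26×60 + 18×20 + 16×80 = 3200.

3200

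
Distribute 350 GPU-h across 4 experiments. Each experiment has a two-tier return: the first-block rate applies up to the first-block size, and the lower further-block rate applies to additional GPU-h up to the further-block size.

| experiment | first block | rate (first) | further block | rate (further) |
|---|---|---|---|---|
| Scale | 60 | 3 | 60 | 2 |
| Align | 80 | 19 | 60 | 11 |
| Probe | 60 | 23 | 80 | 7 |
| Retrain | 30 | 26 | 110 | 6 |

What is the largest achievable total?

5140

Order all 8 blocks by rate: Retrain/tier1 26 > Probe/tier1 23 > Align/tier1 19 > Align/tier2 11 > Probe/tier2 7 > Retrain/tier2 6 > Scale/tier1 3 > Scale/tier2 2.
Retrain tier1 at 26: fill all 30 → 320 left.
Fill Probe tier1 block (60 at 23) → 260 left.
Align tier1 at 19: fill all 80 → 180 left.
Align/tier2 (11): +60 → 120 left.
Probe tier2 at 7: fill all 80 → 40 left.
Retrain tier2 at 6: only 40 left, fill 40.
Total = 26×30 + 23×60 + 19×80 + 11×60 + 7×80 + 6×40 = 5140.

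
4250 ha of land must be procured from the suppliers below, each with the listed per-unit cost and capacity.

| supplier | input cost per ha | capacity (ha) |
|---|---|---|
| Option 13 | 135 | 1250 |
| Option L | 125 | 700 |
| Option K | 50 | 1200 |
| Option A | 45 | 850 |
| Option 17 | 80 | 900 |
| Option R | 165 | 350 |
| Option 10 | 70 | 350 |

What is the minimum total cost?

316000

Use suppliers in increasing cost order.
Take 850 from Option A at 45 → need 3400 more.
Option K at 50: take all 1200 ha → 2200 still needed.
Option 10 (70): use full 350 → 1850 ha to go.
Option 17 (80): use full 900 → 950 ha to go.
Take 700 from Option L at 125 → need 250 more.
Option 13 at 135: take 250 of its 1250 → requirement met.
Option R: unused.
Cost = 850×45 + 1200×50 + 350×70 + 900×80 + 700×125 + 250×135 = 316000.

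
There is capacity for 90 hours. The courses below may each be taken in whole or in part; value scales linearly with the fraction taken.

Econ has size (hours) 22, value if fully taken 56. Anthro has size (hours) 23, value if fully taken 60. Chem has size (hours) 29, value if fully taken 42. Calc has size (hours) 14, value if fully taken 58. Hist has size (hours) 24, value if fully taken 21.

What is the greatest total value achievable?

Rank by value-to-size ratio: Calc 58/14≈4.14, Anthro 60/23≈2.61, Econ 56/22≈2.55, Chem 42/29≈1.45, Hist 21/24≈0.875.
All 14 hours of Calc fit (value 58) — 76 remain.
Anthro: take in full, 23 hours for value 60 — 53 left.
Econ: take in full, 22 hours for value 56 — 31 left.
All 29 hours of Chem fit (value 42) — 2 remain.
Fill the last 2 hours with part of Hist: 2/24 of it earns 1.75.
Total value = 217.75.

217.75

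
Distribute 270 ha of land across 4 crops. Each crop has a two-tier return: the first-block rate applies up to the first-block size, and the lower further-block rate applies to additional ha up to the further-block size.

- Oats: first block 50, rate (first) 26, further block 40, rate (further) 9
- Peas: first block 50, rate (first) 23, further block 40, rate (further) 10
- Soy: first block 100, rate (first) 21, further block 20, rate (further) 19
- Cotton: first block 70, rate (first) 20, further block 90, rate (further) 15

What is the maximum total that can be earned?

5950

Treat each block as its own option and order by rate: Oats/tier1 26 > Peas/tier1 23 > Soy/tier1 21 > Cotton/tier1 20 > Soy/tier2 19 > Cotton/tier2 15 > Peas/tier2 10 > Oats/tier2 9.
Fill Oats tier1 block (50 at 26) → 220 left.
Peas/tier1 (23): +50 → 170 left.
Soy/tier1 (21): +100 → 70 left.
Fill Cotton tier1 block (70 at 20) → 0 left.
Total = 26×50 + 23×50 + 21×100 + 20×70 = 5950.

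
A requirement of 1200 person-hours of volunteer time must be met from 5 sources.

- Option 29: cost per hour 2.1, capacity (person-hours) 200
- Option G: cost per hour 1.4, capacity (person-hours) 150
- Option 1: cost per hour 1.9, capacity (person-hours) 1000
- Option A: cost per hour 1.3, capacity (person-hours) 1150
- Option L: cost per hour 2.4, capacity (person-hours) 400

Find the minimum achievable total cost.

Use sources in increasing cost order.
Option A (1.3): use full 1150 — 50 person-hours to go.
Take 50 from Option G at 1.4 to finish.
Option 1, Option 29, Option L: unused.
Cost = 1150×1.3 + 50×1.4 = 1565.

1565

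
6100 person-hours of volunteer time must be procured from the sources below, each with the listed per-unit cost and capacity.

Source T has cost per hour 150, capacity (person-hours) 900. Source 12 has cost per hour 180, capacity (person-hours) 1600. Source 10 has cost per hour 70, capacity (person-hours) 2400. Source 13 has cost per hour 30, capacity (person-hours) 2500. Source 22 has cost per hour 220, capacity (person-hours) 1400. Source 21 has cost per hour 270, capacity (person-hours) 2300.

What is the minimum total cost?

432000

Use sources in increasing cost order.
Take 2500 from Source 13 at 30 → need 3600 more.
Source 10 (70): use full 2400 → 1200 person-hours to go.
Source T (150): use full 900 → 300 person-hours to go.
Source 12 at 180: take 300 of its 1600 → requirement met.
Source 22, Source 21: unused.
Cost = 2500×30 + 2400×70 + 900×150 + 300×180 = 432000.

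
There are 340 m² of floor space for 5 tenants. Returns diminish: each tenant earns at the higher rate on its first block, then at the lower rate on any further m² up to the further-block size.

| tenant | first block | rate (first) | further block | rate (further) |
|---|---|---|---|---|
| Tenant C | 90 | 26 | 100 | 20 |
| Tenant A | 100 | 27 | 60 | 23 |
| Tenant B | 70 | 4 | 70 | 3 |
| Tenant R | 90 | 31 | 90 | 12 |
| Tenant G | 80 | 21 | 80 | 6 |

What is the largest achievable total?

9210

Rank every tier by rate: Tenant R/T1 31 > Tenant A/T1 27 > Tenant C/T1 26 > Tenant A/T2 23 > Tenant G/T1 21 > Tenant C/T2 20 > Tenant R/T2 12 > Tenant G/T2 6 > Tenant B/T1 4 > Tenant B/T2 3.
Tenant R/T1 (31): +90 — 250 left.
Tenant A/T1 (27): +100 — 150 left.
Tenant C/T1 (26): +90 — 60 left.
Fill Tenant A T2 block (60 at 23) — 0 left.
Total = 31×90 + 27×100 + 26×90 + 23×60 = 9210.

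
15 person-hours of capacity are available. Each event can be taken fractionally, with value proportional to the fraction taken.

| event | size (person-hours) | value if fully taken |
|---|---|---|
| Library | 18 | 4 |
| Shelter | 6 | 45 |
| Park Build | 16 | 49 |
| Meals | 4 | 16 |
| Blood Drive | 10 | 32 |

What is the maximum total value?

77

Best value per unit of size first: Shelter 45/6≈7.5, Meals 16/4≈4, Blood Drive 32/10≈3.2, Park Build 49/16≈3.06, Library 4/18≈0.222.
Shelter: take in full, 6 person-hours for value 45 — 9 left.
Take all of Meals (4 person-hours, value 16) — 5 person-hours left.
5 person-hours left: a 5/10 share of Blood Drive gives 32×5/10 = 16.
Total value = 77.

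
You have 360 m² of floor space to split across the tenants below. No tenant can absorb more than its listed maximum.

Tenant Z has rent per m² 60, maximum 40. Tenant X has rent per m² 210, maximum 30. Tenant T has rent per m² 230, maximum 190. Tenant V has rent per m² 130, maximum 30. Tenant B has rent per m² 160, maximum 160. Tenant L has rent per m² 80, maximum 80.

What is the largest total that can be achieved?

72400

Rank by rent per m²: Tenant T 230 > Tenant X 210 > Tenant B 160 > Tenant V 130 > Tenant L 80 > Tenant Z 60.
Give Tenant T 190 to hit its cap of 190 → 170 left.
Tenant X: +30 to 30 (cap) → 140 left.
Tenant B: +140 (room for 160) → 140. Pool exhausted.
Total = 210×30 + 230×190 + 160×140 = 72400.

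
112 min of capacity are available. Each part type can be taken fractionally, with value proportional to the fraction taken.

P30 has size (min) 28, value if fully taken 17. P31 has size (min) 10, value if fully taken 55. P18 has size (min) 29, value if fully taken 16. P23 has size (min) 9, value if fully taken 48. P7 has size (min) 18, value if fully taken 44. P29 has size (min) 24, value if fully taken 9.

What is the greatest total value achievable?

186.75

Best value per unit of size first: P31 55/10≈5.5, P23 48/9≈5.33, P7 44/18≈2.44, P30 17/28≈0.607, P18 16/29≈0.552, P29 9/24≈0.375.
Take all of P31 (10 min, value 55) → 102 min left.
All 9 min of P23 fit (value 48) → 93 remain.
Take all of P7 (18 min, value 44) → 75 min left.
P30: take in full, 28 min for value 17 → 47 left.
P18: take in full, 29 min for value 16 → 18 left.
Fill the last 18 min with part of P29: 18/24 of it earns 6.75.
Total value = 186.75.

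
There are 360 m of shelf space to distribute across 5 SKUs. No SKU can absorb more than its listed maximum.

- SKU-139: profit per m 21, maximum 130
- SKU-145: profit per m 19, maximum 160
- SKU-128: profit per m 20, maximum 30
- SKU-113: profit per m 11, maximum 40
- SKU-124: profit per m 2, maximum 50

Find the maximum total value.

Order the SKUs by profit per m: SKU-139 21 > SKU-128 20 > SKU-145 19 > SKU-113 11 > SKU-124 2.
Give SKU-139 130 to hit its cap of 130 ; 230 left.
Give SKU-128 30 to hit its cap of 30 ; 200 left.
Give SKU-145 160 to hit its cap of 160 ; 40 left.
SKU-113: +40 to 40 (cap) ; 0 left.
Total = 21×130 + 19×160 + 20×30 + 11×40 = 6810.

6810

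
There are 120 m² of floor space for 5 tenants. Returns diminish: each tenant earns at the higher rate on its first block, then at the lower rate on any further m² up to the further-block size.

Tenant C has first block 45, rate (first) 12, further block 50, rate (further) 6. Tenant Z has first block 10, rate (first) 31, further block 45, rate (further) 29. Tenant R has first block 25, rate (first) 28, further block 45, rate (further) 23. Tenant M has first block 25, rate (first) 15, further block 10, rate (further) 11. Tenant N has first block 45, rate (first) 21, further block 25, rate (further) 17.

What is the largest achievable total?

3235

Rank every tier by rate: Tenant Z/tier1 31 > Tenant Z/tier2 29 > Tenant R/tier1 28 > Tenant R/tier2 23 > Tenant N/tier1 21 > Tenant N/tier2 17 > Tenant M/tier1 15 > Tenant C/tier1 12 > Tenant M/tier2 11 > Tenant C/tier2 6.
Tenant Z tier1 at 31: fill all 10 → 110 left.
Fill Tenant Z tier2 block (45 at 29) → 65 left.
Tenant R/tier1 (28): +25 → 40 left.
40 remain; put them into Tenant R tier2 at 23.
Total = 31×10 + 29×45 + 28×25 + 23×40 = 3235.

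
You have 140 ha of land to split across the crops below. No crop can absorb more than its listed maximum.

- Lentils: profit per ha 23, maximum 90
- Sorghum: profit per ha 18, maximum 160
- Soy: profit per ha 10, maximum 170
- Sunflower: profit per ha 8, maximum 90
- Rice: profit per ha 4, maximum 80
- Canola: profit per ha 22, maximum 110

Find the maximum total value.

Highest profit per ha first: Lentils 23 > Canola 22 > Sorghum 18 > Soy 10 > Sunflower 8 > Rice 4.
Give Lentils 90 to hit its cap of 90 — 50 left.
Canola has room for 110 but only 50 remain, so it gets 50.
Total = 23×90 + 22×50 = 3170.

3170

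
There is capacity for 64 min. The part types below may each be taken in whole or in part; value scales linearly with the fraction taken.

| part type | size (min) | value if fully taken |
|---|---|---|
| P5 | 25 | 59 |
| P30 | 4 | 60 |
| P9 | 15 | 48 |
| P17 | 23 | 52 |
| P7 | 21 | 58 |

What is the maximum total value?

Sort by value density: P30 60/4≈15, P9 48/15≈3.2, P7 58/21≈2.76, P5 59/25≈2.36, P17 52/23≈2.26.
Take all of P30 (4 min, value 60) → 60 min left.
All 15 min of P9 fit (value 48) → 45 remain.
Take all of P7 (21 min, value 58) → 24 min left.
Only 24 min remain; take 24/25 of P5 for value 59×24/25 = 56.64.
Total value = 222.64.

222.64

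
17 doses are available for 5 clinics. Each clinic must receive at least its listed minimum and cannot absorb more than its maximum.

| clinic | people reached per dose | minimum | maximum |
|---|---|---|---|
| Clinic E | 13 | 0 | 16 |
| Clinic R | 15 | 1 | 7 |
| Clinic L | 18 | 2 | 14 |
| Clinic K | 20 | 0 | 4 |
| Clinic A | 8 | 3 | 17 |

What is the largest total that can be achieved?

Meeting every minimum uses 0+1+2+0+3 = 6 doses, leaving 11.
Highest people reached per dose first: Clinic K 20 > Clinic L 18 > Clinic R 15 > Clinic E 13 > Clinic A 8.
Clinic K takes 4 more to reach its cap of 4 → 7 left.
Clinic L: +7 (room for 12) → 9. Pool exhausted.
Total = 15×1 + 18×9 + 20×4 + 8×3 = 281.

281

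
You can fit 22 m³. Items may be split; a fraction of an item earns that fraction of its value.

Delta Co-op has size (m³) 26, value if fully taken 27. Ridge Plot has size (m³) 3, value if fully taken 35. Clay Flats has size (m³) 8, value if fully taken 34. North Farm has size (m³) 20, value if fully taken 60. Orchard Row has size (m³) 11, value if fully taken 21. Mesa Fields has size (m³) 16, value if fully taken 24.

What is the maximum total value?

Best value per unit of size first: Ridge Plot 35/3≈11.7, Clay Flats 34/8≈4.25, North Farm 60/20≈3, Orchard Row 21/11≈1.91, Mesa Fields 24/16≈1.5, Delta Co-op 27/26≈1.04.
All 3 m³ of Ridge Plot fit (value 35) ; 19 remain.
Clay Flats: take in full, 8 m³ for value 34 ; 11 left.
Only 11 m³ remain; take 11/20 of North Farm for value 60×11/20 = 33.
Total value = 102.

102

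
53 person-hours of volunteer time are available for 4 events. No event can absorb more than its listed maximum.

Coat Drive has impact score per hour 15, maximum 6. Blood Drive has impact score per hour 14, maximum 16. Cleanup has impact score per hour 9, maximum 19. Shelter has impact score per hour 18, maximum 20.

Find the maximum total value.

Highest impact score per hour first: Shelter 18 > Coat Drive 15 > Blood Drive 14 > Cleanup 9.
Shelter takes 20 to reach its cap of 20 — 33 left.
Give Coat Drive 6 to hit its cap of 6 — 27 left.
Blood Drive takes 16 to reach its cap of 16 — 11 left.
Only 11 left; Cleanup takes them to reach 11.
Total = 15×6 + 14×16 + 9×11 + 18×20 = 773.

773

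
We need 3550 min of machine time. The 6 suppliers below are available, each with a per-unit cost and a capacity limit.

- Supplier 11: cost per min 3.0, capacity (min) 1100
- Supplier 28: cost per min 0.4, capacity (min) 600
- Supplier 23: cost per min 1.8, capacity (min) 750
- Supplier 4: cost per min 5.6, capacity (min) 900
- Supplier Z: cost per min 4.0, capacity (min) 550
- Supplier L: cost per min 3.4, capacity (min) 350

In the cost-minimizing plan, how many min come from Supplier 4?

200

Fill from the cheapest supplier first.
Take 600 from Supplier 28 at 0.4 — need 2950 more.
Supplier 23 at 1.8: take all 750 min — 2200 still needed.
Supplier 11 (3.0): use full 1100 — 1100 min to go.
Supplier L (3.4): use full 350 — 750 min to go.
Supplier Z at 4.0: take all 550 min — 200 still needed.
Supplier 4 (5.6): take the remaining 200 — done.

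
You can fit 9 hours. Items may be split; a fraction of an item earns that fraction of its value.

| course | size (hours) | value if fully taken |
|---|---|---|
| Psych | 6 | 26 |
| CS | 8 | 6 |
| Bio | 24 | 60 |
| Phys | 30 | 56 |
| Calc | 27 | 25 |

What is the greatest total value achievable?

Rank by value-to-size ratio: Psych 26/6≈4.33, Bio 60/24≈2.5, Phys 56/30≈1.87, Calc 25/27≈0.926, CS 6/8≈0.75.
All 6 hours of Psych fit (value 26) → 3 remain.
Only 3 hours remain; take 3/24 of Bio for value 60×3/24 = 7.5.
Total value = 33.5.

33.5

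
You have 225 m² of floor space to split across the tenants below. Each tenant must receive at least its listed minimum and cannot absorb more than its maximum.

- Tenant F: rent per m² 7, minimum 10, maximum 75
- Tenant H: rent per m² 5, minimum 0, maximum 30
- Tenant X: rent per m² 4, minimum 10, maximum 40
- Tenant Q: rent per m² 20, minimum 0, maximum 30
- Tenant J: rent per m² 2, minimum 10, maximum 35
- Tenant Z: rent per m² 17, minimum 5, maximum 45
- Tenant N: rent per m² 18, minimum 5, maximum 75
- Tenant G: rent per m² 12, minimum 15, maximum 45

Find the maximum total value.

3385

Meeting every minimum uses 10+0+10+0+10+5+5+15 = 55 m², leaving 170.
Highest rent per m² first: Tenant Q 20 > Tenant N 18 > Tenant Z 17 > Tenant G 12 > Tenant F 7 > Tenant H 5 > Tenant X 4 > Tenant J 2.
Give Tenant Q 30 more to hit its cap of 30 — 140 left.
Give Tenant N 70 more to hit its cap of 75 — 70 left.
Give Tenant Z 40 more to hit its cap of 45 — 30 left.
Tenant G takes 30 more to reach its cap of 45 — 0 left.
Total = 7×10 + 4×10 + 20×30 + 2×10 + 17×45 + 18×75 + 12×45 = 3385.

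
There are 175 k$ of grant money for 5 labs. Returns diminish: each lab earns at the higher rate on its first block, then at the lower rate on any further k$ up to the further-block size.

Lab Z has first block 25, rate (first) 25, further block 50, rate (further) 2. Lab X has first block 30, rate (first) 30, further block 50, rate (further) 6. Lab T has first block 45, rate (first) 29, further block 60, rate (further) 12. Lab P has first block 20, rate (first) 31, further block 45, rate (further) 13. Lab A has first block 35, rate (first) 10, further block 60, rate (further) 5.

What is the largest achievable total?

4155

Treat each block as its own option and order by rate: Lab P/tier1 31 > Lab X/tier1 30 > Lab T/tier1 29 > Lab Z/tier1 25 > Lab P/tier2 13 > Lab T/tier2 12 > Lab A/tier1 10 > Lab X/tier2 6 > Lab A/tier2 5 > Lab Z/tier2 2.
Lab P/tier1 (31): +20 — 155 left.
Fill Lab X tier1 block (30 at 30) — 125 left.
Lab T/tier1 (29): +45 — 80 left.
Fill Lab Z tier1 block (25 at 25) — 55 left.
Lab P tier2 at 13: fill all 45 — 10 left.
10 remain; put them into Lab T tier2 at 12.
Total = 31×20 + 30×30 + 29×45 + 25×25 + 13×45 + 12×10 = 4155.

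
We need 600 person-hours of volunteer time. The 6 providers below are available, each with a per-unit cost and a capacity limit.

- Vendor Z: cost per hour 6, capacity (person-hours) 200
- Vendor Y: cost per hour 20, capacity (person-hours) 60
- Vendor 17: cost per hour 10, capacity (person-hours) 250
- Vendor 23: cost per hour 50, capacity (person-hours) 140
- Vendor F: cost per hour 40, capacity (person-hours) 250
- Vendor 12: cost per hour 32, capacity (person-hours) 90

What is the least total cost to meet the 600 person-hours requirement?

Cheapest first:
Take 200 from Vendor Z at 6 ; need 400 more.
Vendor 17 at 10: take all 250 person-hours ; 150 still needed.
Vendor Y (20): use full 60 ; 90 person-hours to go.
Vendor 12 at 32: take all 90 person-hours ; 0 still needed.
Vendor F, Vendor 23: unused.
Cost = 200×6 + 250×10 + 60×20 + 90×32 = 7780.

7780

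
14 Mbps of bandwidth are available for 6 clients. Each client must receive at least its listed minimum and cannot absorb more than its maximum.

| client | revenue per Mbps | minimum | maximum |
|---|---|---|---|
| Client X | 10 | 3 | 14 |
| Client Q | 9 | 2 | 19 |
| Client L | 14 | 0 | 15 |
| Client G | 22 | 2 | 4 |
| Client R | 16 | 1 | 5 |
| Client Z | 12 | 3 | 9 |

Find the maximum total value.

Meeting every minimum uses 3+2+0+2+1+3 = 11 Mbps, leaving 3.
Order the clients by revenue per Mbps: Client G 22 > Client R 16 > Client L 14 > Client Z 12 > Client X 10 > Client Q 9.
Client G takes 2 more to reach its cap of 4 ; 1 left.
Client R: +1 (room for 4) → 2. Pool exhausted.
Total = 10×3 + 9×2 + 22×4 + 16×2 + 12×3 = 204.

204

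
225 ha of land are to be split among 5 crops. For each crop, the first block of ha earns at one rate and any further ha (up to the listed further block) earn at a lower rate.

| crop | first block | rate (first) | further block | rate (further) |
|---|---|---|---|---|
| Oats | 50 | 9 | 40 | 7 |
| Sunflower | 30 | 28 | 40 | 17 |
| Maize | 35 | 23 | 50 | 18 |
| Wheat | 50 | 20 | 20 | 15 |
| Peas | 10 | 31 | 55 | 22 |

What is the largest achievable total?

Treat each block as its own option and order by rate: Peas/T1 31 > Sunflower/T1 28 > Maize/T1 23 > Peas/T2 22 > Wheat/T1 20 > Maize/T2 18 > Sunflower/T2 17 > Wheat/T2 15 > Oats/T1 9 > Oats/T2 7.
Peas/T1 (31): +10 — 215 left.
Fill Sunflower T1 block (30 at 28) — 185 left.
Maize/T1 (23): +35 — 150 left.
Peas/T2 (22): +55 — 95 left.
Wheat T1 at 20: fill all 50 — 45 left.
Maize T2 at 18: only 45 left, fill 45.
Total = 31×10 + 28×30 + 23×35 + 22×55 + 20×50 + 18×45 = 4975.

4975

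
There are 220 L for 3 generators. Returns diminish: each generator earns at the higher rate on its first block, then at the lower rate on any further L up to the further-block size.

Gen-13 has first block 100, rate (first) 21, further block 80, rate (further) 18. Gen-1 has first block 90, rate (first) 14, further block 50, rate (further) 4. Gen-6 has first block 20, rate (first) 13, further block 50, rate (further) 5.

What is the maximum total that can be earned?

Rank every tier by rate: Gen-13/tier1 21 > Gen-13/tier2 18 > Gen-1/tier1 14 > Gen-6/tier1 13 > Gen-6/tier2 5 > Gen-1/tier2 4.
Gen-13 tier1 at 21: fill all 100 ; 120 left.
Fill Gen-13 tier2 block (80 at 18) ; 40 left.
Gen-1 tier1 at 14: only 40 left, fill 40.
Total = 21×100 + 18×80 + 14×40 = 4100.

4100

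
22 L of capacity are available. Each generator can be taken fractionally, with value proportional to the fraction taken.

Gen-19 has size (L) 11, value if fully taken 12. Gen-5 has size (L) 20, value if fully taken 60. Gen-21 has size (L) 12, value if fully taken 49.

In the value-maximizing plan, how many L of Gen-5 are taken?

Best value per unit of size first: Gen-21 49/12≈4.08, Gen-5 60/20≈3, Gen-19 12/11≈1.09.
All 12 L of Gen-21 fit (value 49) → 10 remain.
10 L left: a 10/20 share of Gen-5 gives 60×10/20 = 30.

10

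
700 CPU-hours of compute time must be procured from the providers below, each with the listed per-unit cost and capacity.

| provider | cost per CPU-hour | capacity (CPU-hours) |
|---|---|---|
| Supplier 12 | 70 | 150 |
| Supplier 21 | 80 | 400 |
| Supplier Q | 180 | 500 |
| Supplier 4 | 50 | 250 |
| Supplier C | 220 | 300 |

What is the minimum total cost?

Cheapest first:
Supplier 4 (50): use full 250 ; 450 CPU-hours to go.
Supplier 12 (70): use full 150 ; 300 CPU-hours to go.
Take 300 from Supplier 21 at 80 to finish.
Supplier Q, Supplier C: unused.
Cost = 250×50 + 150×70 + 300×80 = 47000.

47000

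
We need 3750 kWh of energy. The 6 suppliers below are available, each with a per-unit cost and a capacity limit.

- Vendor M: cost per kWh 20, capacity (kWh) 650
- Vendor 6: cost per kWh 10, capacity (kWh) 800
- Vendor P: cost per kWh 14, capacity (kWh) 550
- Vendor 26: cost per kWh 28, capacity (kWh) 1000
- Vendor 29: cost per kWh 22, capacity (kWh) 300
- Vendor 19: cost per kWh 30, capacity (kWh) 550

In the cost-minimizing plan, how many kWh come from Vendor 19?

450

Cheapest first:
Vendor 6 (10): use full 800 — 2950 kWh to go.
Vendor P at 14: take all 550 kWh — 2400 still needed.
Vendor M at 20: take all 650 kWh — 1750 still needed.
Vendor 29 (22): use full 300 — 1450 kWh to go.
Vendor 26 (28): use full 1000 — 450 kWh to go.
Vendor 19 (30): take the remaining 450 — done.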